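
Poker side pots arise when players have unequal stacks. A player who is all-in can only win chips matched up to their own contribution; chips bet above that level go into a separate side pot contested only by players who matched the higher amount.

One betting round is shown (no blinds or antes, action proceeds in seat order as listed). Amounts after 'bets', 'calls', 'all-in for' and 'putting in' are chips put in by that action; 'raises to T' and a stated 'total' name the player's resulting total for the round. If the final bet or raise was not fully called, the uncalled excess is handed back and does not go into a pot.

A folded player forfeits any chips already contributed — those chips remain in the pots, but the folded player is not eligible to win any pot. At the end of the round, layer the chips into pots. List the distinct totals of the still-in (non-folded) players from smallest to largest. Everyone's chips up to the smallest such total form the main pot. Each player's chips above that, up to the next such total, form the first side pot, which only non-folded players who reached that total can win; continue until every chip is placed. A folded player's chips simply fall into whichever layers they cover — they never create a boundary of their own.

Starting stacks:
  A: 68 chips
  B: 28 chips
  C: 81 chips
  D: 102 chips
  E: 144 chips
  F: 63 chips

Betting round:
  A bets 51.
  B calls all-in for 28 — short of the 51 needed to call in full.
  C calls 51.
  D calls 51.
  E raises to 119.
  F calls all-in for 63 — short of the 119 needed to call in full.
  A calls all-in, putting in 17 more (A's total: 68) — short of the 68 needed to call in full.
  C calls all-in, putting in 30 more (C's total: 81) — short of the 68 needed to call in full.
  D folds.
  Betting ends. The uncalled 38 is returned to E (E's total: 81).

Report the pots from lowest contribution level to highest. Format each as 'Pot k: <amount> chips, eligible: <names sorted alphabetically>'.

Contributions (after 38 returned to E): A=68, B=28, C=81, D=51, E=81, F=63
Folded: D
Pot levels (distinct totals of non-folded players): 28, 63, 68, 81
Layer 1-28: 28 each from A, B, C, D, E, F = 28*6 = 168 chips; eligible A, B, C, E, F
Layer 29-63: A 35 + C 35 + D 23 + E 35 + F 35 = 163 chips; eligible A, C, E, F
Layer 64-68: 5 each from A, C, E = 5*3 = 15 chips; eligible A, C, E
Layer 69-81: 13 each from C, E = 13*2 = 26 chips; eligible C, E

Pot 1: 168 chips, eligible: A, B, C, E, F
Pot 2: 163 chips, eligible: A, C, E, F
Pot 3: 15 chips, eligible: A, C, E
Pot 4: 26 chips, eligible: C, E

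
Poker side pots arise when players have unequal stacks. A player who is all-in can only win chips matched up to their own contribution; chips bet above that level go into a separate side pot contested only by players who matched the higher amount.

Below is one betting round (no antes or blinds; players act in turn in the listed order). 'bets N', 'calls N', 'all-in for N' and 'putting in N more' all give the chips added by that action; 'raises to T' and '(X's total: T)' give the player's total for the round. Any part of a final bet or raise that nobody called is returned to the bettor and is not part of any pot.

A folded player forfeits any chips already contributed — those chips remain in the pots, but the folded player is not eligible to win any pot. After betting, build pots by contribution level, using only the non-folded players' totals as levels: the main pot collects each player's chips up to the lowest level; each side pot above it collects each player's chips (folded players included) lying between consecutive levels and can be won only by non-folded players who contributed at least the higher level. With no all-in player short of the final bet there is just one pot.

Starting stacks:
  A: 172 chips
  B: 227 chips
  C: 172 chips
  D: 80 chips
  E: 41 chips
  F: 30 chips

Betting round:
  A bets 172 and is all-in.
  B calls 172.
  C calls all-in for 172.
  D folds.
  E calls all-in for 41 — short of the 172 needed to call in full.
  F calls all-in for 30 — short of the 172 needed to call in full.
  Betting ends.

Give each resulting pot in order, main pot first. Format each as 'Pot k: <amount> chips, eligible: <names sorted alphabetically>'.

Contributions: A=172, B=172, C=172, E=41, F=30
Folded: D
Pot levels (distinct totals of non-folded players): 30, 41, 172
Layer 1-30: 30 each from A, B, C, E, F = 30*5 = 150 chips; eligible A, B, C, E, F
Layer 31-41: 11 each from A, B, C, E = 11*4 = 44 chips; eligible A, B, C, E
Layer 42-172: 131 each from A, B, C = 131*3 = 393 chips; eligible A, B, C

Pot 1: 150 chips, eligible: A, B, C, E, F
Pot 2: 44 chips, eligible: A, B, C, E
Pot 3: 393 chips, eligible: A, B, C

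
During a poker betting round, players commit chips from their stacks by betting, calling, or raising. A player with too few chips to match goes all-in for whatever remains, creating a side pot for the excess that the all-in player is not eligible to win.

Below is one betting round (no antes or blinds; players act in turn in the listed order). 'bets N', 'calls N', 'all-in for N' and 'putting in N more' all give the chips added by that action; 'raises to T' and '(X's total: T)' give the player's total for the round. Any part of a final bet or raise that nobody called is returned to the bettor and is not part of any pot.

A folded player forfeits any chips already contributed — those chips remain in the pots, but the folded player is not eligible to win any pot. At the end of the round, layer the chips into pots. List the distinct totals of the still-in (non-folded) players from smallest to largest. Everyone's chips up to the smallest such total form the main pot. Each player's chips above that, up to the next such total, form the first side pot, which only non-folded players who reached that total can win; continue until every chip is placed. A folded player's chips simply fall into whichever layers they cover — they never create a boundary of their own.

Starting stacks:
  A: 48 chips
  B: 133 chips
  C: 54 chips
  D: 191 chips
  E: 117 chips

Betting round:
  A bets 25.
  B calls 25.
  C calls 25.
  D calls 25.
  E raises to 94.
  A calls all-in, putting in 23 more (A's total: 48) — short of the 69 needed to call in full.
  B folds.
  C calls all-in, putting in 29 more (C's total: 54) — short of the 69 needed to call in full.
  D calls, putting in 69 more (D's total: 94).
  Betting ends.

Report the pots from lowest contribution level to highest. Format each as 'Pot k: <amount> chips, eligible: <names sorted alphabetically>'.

Contributions: A=48, B=25, C=54, D=94, E=94
Folded: B
Pot levels (distinct totals of non-folded players): 48, 54, 94
Layer 1-48: A 48 + B 25 + C 48 + D 48 + E 48 = 217 chips; eligible A, C, D, E
Layer 49-54: 6 each from C, D, E = 6*3 = 18 chips; eligible C, D, E
Layer 55-94: 40 each from D, E = 40*2 = 80 chips; eligible D, E

Pot 1: 217 chips, eligible: A, C, D, E
Pot 2: 18 chips, eligible: C, D, E
Pot 3: 80 chips, eligible: D, E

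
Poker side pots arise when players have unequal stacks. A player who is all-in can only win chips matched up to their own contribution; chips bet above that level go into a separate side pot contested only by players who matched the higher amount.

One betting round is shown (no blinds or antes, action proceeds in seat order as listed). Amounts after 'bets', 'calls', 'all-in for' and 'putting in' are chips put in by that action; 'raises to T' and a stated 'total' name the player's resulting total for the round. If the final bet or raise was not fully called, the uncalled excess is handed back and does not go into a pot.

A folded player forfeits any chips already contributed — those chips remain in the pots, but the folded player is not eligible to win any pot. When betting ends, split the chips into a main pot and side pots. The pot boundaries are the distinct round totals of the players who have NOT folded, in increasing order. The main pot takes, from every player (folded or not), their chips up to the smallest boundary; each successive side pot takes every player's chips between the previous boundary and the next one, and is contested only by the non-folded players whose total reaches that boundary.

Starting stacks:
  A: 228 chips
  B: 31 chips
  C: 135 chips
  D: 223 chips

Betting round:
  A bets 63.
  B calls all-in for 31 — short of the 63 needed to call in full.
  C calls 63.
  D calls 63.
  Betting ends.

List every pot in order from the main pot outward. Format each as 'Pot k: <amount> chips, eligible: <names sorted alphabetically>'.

Pot 1: 124 chips, eligible: A, B, C, D
Pot 2: 96 chips, eligible: A, C, D

Derivation:
Contributions: A=63, B=31, C=63, D=63
Pot levels (distinct totals of non-folded players): 31, 63
Layer 1-31: 31 each from A, B, C, D = 31*4 = 124 chips; eligible A, B, C, D
Layer 32-63: 32 each from A, C, D = 32*3 = 96 chips; eligible A, C, D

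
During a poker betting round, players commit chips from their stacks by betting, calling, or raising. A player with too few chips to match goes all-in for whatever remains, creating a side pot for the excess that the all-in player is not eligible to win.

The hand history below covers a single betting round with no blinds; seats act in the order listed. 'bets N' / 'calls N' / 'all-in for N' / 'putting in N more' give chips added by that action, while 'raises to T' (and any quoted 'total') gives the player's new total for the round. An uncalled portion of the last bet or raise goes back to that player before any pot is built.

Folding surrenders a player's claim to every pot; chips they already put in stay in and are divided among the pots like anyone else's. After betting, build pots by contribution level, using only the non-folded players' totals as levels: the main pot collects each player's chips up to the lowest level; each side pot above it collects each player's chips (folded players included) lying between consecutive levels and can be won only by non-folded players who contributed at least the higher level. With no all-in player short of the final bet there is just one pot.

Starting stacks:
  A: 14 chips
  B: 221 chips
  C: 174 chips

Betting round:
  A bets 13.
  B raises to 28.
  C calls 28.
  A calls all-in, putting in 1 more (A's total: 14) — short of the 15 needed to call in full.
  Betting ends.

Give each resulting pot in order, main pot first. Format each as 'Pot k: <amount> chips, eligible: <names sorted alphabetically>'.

Pot 1: 42 chips, eligible: A, B, C
Pot 2: 28 chips, eligible: B, C

Derivation:
Contributions: A=14, B=28, C=28
Pot levels (distinct totals of non-folded players): 14, 28
Layer 1-14: 14 each from A, B, C = 14*3 = 42 chips; eligible A, B, C
Layer 15-28: 14 each from B, C = 14*2 = 28 chips; eligible B, C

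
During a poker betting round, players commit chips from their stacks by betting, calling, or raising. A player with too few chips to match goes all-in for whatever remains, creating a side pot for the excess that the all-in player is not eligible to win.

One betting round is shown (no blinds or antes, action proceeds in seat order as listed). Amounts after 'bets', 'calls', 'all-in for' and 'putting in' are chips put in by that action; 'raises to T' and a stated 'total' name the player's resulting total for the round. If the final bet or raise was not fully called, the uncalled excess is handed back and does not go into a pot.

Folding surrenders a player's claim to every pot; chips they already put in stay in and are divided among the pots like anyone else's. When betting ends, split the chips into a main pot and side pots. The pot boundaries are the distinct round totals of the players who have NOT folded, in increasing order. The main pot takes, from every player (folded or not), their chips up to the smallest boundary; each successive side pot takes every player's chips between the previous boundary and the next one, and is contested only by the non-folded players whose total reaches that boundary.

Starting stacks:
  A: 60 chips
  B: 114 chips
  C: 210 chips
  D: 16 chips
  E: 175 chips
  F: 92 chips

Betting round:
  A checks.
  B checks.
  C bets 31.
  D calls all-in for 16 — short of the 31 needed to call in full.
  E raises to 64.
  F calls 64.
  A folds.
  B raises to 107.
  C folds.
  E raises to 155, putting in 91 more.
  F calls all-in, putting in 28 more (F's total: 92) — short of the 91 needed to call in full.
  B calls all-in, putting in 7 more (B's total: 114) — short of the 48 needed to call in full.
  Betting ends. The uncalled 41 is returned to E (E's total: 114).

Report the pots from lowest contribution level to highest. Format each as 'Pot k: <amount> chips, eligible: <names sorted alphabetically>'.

Contributions (after 41 returned to E): B=114, C=31, D=16, E=114, F=92
Folded: A, C
Pot levels (distinct totals of non-folded players): 16, 92, 114
Layer 1-16: 16 each from B, C, D, E, F = 16*5 = 80 chips; eligible B, D, E, F
Layer 17-92: B 76 + C 15 + E 76 + F 76 = 243 chips; eligible B, E, F
Layer 93-114: 22 each from B, E = 22*2 = 44 chips; eligible B, E

Pot 1: 80 chips, eligible: B, D, E, F
Pot 2: 243 chips, eligible: B, E, F
Pot 3: 44 chips, eligible: B, E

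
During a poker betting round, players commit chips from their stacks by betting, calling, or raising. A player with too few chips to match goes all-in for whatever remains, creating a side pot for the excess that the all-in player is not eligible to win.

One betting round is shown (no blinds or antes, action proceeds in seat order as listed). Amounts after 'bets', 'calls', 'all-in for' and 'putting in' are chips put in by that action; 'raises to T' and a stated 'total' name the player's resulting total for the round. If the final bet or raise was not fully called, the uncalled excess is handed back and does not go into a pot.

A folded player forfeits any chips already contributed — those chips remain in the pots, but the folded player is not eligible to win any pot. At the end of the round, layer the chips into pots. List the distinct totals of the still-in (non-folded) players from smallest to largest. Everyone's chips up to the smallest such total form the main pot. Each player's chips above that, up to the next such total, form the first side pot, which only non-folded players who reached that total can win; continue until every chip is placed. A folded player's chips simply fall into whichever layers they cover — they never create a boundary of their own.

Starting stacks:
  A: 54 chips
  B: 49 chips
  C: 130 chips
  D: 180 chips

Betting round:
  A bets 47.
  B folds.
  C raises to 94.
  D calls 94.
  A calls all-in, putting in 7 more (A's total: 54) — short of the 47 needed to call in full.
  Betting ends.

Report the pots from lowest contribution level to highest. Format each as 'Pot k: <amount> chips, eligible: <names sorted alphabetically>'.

Pot 1: 162 chips, eligible: A, C, D
Pot 2: 80 chips, eligible: C, D

Derivation:
Contributions: A=54, C=94, D=94
Folded: B
Pot levels (distinct totals of non-folded players): 54, 94
Layer 1-54: 54 each from A, C, D = 54*3 = 162 chips; eligible A, C, D
Layer 55-94: 40 each from C, D = 40*2 = 80 chips; eligible C, D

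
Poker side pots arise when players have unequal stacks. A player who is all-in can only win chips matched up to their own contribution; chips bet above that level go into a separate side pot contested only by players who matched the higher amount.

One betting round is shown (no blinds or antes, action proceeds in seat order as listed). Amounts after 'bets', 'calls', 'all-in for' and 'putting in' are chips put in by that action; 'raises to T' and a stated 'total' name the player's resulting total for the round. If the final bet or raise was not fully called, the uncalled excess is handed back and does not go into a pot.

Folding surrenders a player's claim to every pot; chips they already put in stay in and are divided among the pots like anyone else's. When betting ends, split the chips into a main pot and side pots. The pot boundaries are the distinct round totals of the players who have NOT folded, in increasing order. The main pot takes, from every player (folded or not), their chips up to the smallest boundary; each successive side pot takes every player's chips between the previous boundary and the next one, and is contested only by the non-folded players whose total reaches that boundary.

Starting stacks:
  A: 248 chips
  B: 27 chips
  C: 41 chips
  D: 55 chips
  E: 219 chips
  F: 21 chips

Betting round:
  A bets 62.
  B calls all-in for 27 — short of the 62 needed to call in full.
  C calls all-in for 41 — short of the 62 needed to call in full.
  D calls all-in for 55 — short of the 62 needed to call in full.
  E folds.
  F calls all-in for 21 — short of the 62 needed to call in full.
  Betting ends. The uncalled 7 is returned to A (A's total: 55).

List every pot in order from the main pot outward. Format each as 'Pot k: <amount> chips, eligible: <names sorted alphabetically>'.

Contributions (after 7 returned to A): A=55, B=27, C=41, D=55, F=21
Folded: E
Pot levels (distinct totals of non-folded players): 21, 27, 41, 55
Layer 1-21: 21 each from A, B, C, D, F = 21*5 = 105 chips; eligible A, B, C, D, F
Layer 22-27: 6 each from A, B, C, D = 6*4 = 24 chips; eligible A, B, C, D
Layer 28-41: 14 each from A, C, D = 14*3 = 42 chips; eligible A, C, D
Layer 42-55: 14 each from A, D = 14*2 = 28 chips; eligible A, D

Pot 1: 105 chips, eligible: A, B, C, D, F
Pot 2: 24 chips, eligible: A, B, C, D
Pot 3: 42 chips, eligible: A, C, D
Pot 4: 28 chips, eligible: A, D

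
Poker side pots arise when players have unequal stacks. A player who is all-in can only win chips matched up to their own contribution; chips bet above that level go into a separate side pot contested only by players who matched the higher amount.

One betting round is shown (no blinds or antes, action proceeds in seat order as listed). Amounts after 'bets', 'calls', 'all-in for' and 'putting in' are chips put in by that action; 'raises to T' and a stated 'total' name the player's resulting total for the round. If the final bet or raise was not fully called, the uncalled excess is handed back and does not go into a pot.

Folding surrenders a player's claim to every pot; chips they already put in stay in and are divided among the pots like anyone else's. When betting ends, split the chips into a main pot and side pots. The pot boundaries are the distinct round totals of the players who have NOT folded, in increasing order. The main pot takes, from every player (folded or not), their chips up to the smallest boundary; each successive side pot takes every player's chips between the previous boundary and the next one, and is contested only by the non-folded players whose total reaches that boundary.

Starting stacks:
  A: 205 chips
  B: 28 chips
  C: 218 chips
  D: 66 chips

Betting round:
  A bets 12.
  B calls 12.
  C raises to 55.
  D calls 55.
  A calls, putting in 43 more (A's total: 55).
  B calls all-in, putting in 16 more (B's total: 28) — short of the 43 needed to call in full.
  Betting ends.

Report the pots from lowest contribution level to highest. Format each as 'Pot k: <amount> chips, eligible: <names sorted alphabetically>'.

Contributions: A=55, B=28, C=55, D=55
Pot levels (distinct totals of non-folded players): 28, 55
Layer 1-28: 28 each from A, B, C, D = 28*4 = 112 chips; eligible A, B, C, D
Layer 29-55: 27 each from A, C, D = 27*3 = 81 chips; eligible A, C, D

Pot 1: 112 chips, eligible: A, B, C, D
Pot 2: 81 chips, eligible: A, C, D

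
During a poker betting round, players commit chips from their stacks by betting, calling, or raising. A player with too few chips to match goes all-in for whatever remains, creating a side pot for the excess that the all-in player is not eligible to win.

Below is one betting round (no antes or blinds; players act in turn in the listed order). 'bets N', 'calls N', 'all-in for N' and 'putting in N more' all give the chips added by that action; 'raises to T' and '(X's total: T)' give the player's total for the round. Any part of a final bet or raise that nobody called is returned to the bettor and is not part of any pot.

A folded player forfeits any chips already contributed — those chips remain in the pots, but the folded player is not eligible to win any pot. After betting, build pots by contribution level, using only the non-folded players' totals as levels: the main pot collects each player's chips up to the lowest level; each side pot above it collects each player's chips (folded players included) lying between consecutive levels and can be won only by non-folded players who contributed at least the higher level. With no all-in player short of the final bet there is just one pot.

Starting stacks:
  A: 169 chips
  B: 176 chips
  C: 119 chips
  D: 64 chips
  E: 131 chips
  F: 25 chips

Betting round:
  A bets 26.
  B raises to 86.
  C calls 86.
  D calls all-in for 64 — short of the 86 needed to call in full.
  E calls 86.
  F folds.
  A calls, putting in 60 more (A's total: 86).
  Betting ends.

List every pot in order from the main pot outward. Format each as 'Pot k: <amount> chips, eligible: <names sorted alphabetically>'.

Pot 1: 320 chips, eligible: A, B, C, D, E
Pot 2: 88 chips, eligible: A, B, C, E

Derivation:
Contributions: A=86, B=86, C=86, D=64, E=86
Folded: F
Pot levels (distinct totals of non-folded players): 64, 86
Layer 1-64: 64 each from A, B, C, D, E = 64*5 = 320 chips; eligible A, B, C, D, E
Layer 65-86: 22 each from A, B, C, E = 22*4 = 88 chips; eligible A, B, C, E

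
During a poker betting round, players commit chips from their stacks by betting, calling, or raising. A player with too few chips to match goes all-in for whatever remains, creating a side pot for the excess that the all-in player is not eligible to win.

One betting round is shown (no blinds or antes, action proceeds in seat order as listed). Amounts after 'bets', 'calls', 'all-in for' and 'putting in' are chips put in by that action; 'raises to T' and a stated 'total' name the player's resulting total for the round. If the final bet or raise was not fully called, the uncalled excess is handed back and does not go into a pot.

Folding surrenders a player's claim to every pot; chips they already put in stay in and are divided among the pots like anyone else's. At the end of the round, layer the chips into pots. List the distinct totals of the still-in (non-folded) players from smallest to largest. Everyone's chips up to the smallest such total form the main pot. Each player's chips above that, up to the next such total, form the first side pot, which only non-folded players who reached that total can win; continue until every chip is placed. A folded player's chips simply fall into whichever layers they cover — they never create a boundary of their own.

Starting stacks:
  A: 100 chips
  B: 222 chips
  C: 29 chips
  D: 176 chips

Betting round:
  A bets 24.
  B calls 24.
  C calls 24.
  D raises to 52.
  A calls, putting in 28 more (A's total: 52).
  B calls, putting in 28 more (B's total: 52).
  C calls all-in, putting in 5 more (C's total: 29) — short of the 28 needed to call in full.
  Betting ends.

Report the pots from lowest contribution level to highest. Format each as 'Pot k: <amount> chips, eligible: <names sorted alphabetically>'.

Contributions: A=52, B=52, C=29, D=52
Pot levels (distinct totals of non-folded players): 29, 52
Layer 1-29: 29 each from A, B, C, D = 29*4 = 116 chips; eligible A, B, C, D
Layer 30-52: 23 each from A, B, D = 23*3 = 69 chips; eligible A, B, D

Pot 1: 116 chips, eligible: A, B, C, D
Pot 2: 69 chips, eligible: A, B, D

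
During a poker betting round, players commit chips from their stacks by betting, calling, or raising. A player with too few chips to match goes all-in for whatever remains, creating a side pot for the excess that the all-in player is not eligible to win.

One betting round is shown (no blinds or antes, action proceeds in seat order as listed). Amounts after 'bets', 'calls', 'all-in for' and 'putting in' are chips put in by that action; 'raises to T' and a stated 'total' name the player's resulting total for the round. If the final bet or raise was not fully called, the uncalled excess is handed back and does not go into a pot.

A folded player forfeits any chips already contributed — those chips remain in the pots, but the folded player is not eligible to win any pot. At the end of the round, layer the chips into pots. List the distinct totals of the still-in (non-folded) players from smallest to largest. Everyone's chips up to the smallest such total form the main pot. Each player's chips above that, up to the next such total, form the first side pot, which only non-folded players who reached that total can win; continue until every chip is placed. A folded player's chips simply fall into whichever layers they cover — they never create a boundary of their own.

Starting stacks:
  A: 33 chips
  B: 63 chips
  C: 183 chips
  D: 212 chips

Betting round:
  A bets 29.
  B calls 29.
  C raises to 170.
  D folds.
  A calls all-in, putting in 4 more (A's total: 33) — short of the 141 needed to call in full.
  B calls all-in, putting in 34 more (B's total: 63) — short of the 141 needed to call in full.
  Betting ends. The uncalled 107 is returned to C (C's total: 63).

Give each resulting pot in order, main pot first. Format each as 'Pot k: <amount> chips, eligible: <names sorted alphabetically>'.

Contributions (after 107 returned to C): A=33, B=63, C=63
Folded: D
Pot levels (distinct totals of non-folded players): 33, 63
Layer 1-33: 33 each from A, B, C = 33*3 = 99 chips; eligible A, B, C
Layer 34-63: 30 each from B, C = 30*2 = 60 chips; eligible B, C

Pot 1: 99 chips, eligible: A, B, C
Pot 2: 60 chips, eligible: B, C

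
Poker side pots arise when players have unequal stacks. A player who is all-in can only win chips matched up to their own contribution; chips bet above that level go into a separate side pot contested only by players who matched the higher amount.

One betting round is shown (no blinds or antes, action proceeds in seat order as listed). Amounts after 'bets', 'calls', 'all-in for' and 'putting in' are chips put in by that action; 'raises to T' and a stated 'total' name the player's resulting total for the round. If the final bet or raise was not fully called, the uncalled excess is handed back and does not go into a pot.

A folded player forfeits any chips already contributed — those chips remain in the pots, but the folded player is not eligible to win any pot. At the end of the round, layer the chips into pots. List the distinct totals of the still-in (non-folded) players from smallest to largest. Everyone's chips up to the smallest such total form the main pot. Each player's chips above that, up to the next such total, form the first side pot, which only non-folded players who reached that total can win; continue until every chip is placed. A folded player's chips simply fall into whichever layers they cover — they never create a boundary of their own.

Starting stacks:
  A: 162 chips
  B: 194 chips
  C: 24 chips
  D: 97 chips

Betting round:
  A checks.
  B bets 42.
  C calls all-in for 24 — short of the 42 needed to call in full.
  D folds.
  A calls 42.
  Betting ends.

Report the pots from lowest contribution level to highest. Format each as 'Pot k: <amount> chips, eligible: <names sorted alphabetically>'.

Contributions: A=42, B=42, C=24
Folded: D
Pot levels (distinct totals of non-folded players): 24, 42
Layer 1-24: 24 each from A, B, C = 24*3 = 72 chips; eligible A, B, C
Layer 25-42: 18 each from A, B = 18*2 = 36 chips; eligible A, B

Pot 1: 72 chips, eligible: A, B, C
Pot 2: 36 chips, eligible: A, B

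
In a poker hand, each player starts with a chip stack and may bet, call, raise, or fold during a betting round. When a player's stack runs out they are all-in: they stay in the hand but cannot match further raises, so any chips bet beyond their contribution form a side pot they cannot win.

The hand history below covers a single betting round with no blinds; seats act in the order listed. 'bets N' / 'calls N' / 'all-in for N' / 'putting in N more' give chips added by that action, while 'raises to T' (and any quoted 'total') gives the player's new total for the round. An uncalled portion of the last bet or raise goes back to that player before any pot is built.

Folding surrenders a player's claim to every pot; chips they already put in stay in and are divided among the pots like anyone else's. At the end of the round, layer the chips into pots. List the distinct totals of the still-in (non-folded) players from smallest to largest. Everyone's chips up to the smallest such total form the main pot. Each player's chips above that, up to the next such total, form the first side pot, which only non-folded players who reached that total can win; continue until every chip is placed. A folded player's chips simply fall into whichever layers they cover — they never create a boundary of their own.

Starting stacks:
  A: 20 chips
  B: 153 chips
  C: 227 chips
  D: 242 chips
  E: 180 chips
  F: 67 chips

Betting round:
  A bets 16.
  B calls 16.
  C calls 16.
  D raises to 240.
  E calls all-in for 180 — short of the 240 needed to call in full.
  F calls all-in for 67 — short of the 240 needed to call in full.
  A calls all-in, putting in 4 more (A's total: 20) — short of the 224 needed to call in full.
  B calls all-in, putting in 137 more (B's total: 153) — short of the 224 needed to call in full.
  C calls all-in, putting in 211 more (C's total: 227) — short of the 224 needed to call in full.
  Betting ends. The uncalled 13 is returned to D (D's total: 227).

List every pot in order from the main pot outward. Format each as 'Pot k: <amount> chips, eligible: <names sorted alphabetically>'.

Contributions (after 13 returned to D): A=20, B=153, C=227, D=227, E=180, F=67
Pot levels (distinct totals of non-folded players): 20, 67, 153, 180, 227
Layer 1-20: 20 each from A, B, C, D, E, F = 20*6 = 120 chips; eligible A, B, C, D, E, F
Layer 21-67: 47 each from B, C, D, E, F = 47*5 = 235 chips; eligible B, C, D, E, F
Layer 68-153: 86 each from B, C, D, E = 86*4 = 344 chips; eligible B, C, D, E
Layer 154-180: 27 each from C, D, E = 27*3 = 81 chips; eligible C, D, E
Layer 181-227: 47 each from C, D = 47*2 = 94 chips; eligible C, D

Pot 1: 120 chips, eligible: A, B, C, D, E, F
Pot 2: 235 chips, eligible: B, C, D, E, F
Pot 3: 344 chips, eligible: B, C, D, E
Pot 4: 81 chips, eligible: C, D, E
Pot 5: 94 chips, eligible: C, D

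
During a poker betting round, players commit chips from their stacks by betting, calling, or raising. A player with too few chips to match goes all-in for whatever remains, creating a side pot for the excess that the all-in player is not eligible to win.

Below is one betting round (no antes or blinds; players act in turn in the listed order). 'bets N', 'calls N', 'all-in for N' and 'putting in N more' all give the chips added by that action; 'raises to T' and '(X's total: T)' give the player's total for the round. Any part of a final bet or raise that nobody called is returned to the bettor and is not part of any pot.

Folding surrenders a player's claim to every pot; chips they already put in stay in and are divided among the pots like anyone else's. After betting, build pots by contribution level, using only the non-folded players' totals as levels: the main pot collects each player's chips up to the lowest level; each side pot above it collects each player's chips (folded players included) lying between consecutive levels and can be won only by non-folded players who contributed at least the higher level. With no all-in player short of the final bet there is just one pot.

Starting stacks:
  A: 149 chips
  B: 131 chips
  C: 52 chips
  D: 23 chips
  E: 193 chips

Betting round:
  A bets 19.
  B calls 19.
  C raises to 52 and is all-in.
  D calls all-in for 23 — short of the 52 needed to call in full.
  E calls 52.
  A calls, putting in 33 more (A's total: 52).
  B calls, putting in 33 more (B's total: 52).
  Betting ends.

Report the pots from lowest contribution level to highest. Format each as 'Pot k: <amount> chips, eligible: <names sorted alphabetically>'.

Pot 1: 115 chips, eligible: A, B, C, D, E
Pot 2: 116 chips, eligible: A, B, C, E

Derivation:
Contributions: A=52, B=52, C=52, D=23, E=52
Pot levels (distinct totals of non-folded players): 23, 52
Layer 1-23: 23 each from A, B, C, D, E = 23*5 = 115 chips; eligible A, B, C, D, E
Layer 24-52: 29 each from A, B, C, E = 29*4 = 116 chips; eligible A, B, C, E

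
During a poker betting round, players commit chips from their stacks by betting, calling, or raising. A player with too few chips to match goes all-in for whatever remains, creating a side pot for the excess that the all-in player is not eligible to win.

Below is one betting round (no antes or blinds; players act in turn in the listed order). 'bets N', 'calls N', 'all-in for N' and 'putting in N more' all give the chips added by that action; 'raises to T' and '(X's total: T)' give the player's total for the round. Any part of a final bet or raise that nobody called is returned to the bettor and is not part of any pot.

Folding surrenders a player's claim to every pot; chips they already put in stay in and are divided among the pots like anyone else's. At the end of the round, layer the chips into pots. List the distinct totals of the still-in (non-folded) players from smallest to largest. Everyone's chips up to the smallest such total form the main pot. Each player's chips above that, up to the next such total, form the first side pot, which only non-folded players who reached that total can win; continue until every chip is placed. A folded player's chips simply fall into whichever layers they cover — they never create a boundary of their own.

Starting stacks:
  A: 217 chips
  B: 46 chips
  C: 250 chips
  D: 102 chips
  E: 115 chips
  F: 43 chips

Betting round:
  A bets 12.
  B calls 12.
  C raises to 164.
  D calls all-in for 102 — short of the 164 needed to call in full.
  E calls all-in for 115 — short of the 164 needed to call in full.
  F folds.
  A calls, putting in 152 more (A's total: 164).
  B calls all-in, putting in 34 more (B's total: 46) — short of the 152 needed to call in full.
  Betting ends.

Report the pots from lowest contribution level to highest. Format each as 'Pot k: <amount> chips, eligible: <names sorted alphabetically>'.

Pot 1: 230 chips, eligible: A, B, C, D, E
Pot 2: 224 chips, eligible: A, C, D, E
Pot 3: 39 chips, eligible: A, C, E
Pot 4: 98 chips, eligible: A, C

Derivation:
Contributions: A=164, B=46, C=164, D=102, E=115
Folded: F
Pot levels (distinct totals of non-folded players): 46, 102, 115, 164
Layer 1-46: 46 each from A, B, C, D, E = 46*5 = 230 chips; eligible A, B, C, D, E
Layer 47-102: 56 each from A, C, D, E = 56*4 = 224 chips; eligible A, C, D, E
Layer 103-115: 13 each from A, C, E = 13*3 = 39 chips; eligible A, C, E
Layer 116-164: 49 each from A, C = 49*2 = 98 chips; eligible A, C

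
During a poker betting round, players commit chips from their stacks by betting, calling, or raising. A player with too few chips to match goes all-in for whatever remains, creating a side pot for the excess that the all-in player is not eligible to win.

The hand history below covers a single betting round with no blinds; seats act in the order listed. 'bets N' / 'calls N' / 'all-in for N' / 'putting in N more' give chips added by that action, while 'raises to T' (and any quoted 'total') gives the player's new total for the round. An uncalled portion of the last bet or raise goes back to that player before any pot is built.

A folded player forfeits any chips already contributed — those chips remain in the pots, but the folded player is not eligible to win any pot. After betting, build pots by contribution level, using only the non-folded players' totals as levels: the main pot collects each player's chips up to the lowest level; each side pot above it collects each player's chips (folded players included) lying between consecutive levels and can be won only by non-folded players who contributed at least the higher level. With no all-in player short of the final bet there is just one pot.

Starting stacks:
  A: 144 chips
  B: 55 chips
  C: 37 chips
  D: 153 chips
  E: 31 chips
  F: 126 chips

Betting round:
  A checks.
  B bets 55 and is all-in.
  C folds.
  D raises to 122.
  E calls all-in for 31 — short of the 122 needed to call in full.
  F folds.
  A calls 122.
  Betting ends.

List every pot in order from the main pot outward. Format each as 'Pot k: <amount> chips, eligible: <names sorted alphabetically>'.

Pot 1: 124 chips, eligible: A, B, D, E
Pot 2: 72 chips, eligible: A, B, D
Pot 3: 134 chips, eligible: A, D

Derivation:
Contributions: A=122, B=55, D=122, E=31
Folded: C, F
Pot levels (distinct totals of non-folded players): 31, 55, 122
Layer 1-31: 31 each from A, B, D, E = 31*4 = 124 chips; eligible A, B, D, E
Layer 32-55: 24 each from A, B, D = 24*3 = 72 chips; eligible A, B, D
Layer 56-122: 67 each from A, D = 67*2 = 134 chips; eligible A, D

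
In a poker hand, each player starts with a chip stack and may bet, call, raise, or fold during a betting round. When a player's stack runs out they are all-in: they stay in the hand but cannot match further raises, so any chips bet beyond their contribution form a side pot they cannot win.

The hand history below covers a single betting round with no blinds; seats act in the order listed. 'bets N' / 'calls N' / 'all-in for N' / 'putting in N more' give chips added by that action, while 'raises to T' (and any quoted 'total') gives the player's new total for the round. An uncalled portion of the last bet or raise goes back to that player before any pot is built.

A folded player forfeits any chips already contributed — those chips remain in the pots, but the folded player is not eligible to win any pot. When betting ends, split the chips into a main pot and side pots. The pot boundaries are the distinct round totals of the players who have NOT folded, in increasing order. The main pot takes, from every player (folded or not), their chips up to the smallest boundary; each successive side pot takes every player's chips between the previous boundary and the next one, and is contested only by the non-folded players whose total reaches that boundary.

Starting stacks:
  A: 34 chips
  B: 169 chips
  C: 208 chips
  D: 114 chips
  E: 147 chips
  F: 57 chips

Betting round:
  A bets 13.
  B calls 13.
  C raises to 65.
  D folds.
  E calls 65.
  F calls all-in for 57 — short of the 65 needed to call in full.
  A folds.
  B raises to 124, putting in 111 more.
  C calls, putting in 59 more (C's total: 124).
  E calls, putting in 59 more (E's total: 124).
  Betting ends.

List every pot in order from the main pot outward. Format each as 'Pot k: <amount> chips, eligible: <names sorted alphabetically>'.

Pot 1: 241 chips, eligible: B, C, E, F
Pot 2: 201 chips, eligible: B, C, E

Derivation:
Contributions: A=13, B=124, C=124, E=124, F=57
Folded: A, D
Pot levels (distinct totals of non-folded players): 57, 124
Layer 1-57: A 13 + B 57 + C 57 + E 57 + F 57 = 241 chips; eligible B, C, E, F
Layer 58-124: 67 each from B, C, E = 67*3 = 201 chips; eligible B, C, E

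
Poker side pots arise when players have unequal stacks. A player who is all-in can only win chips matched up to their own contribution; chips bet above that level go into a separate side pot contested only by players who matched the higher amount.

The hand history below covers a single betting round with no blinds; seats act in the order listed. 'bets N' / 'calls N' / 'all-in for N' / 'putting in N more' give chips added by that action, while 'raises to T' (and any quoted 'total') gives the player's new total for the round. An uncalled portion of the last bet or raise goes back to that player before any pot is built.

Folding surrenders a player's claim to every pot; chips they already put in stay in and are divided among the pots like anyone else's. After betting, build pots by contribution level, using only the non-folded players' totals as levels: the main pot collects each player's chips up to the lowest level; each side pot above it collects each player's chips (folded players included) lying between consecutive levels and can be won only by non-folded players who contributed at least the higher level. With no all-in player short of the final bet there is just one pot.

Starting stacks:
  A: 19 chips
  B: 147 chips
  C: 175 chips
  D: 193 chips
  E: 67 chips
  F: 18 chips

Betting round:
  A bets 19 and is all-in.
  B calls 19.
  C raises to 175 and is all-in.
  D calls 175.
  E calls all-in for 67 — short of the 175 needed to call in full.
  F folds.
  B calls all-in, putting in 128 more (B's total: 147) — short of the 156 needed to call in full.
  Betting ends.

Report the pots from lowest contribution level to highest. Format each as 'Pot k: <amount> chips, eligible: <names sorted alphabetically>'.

Contributions: A=19, B=147, C=175, D=175, E=67
Folded: F
Pot levels (distinct totals of non-folded players): 19, 67, 147, 175
Layer 1-19: 19 each from A, B, C, D, E = 19*5 = 95 chips; eligible A, B, C, D, E
Layer 20-67: 48 each from B, C, D, E = 48*4 = 192 chips; eligible B, C, D, E
Layer 68-147: 80 each from B, C, D = 80*3 = 240 chips; eligible B, C, D
Layer 148-175: 28 each from C, D = 28*2 = 56 chips; eligible C, D

Pot 1: 95 chips, eligible: A, B, C, D, E
Pot 2: 192 chips, eligible: B, C, D, E
Pot 3: 240 chips, eligible: B, C, D
Pot 4: 56 chips, eligible: C, D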